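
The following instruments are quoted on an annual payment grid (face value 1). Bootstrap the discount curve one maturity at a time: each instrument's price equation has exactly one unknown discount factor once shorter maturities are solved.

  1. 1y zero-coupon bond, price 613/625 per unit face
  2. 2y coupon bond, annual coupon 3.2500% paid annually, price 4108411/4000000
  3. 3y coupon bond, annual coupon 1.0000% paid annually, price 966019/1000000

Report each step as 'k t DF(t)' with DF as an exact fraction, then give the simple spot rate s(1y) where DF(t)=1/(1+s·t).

1 1 613/625
2 2 9639/10000
3 3 2343/2500
s(1y) = (1/(613/625) − 1)/(1) = 12/613 ≈ 1.9576%

step 1 [1y] zero: DF = P = 613/625 ≈ 0.980800
step 2 [2y] bond c/1=13/400: DF=(4108411/4000000 − 13/400·(0.980800))/(1+13/400) = 9639/10000 ≈ 0.963900
step 3 [3y] bond c/1=1/100: DF=(966019/1000000 − 1/100·(0.980800+0.963900))/(1+1/100) = 2343/2500 ≈ 0.937200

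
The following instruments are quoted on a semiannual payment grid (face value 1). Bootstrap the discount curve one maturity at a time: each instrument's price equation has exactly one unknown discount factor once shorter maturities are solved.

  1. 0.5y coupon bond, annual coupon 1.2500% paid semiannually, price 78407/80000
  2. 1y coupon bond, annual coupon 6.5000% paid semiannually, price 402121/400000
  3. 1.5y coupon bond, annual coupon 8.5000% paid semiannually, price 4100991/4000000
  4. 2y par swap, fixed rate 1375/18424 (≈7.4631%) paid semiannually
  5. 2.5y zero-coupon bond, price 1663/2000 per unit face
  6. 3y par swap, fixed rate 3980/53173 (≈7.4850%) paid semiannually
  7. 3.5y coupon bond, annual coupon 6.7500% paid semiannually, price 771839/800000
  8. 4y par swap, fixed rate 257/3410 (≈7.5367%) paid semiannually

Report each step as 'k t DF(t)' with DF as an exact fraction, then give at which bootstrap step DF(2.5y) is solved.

1 1/2 487/500
2 1 943/1000
3 3/2 9053/10000
4 2 69/80
5 5/2 1663/2000
6 3 801/1000
7 7/2 7597/10000
8 4 743/1000
DF(2.5y) is solved at step 5

step 1 [0.5y] bond c/2=1/160: DF=(78407/80000 − 1/160·(0))/(1+1/160) = 487/500 ≈ 0.974000
step 2 [1y] bond c/2=13/400: DF=(402121/400000 − 13/400·(0.974000))/(1+13/400) = 943/1000 ≈ 0.943000
step 3 [1.5y] bond c/2=17/400: DF=(4100991/4000000 − 17/400·(0.974000+0.943000))/(1+17/400) = 9053/10000 ≈ 0.905300
step 4 [2y] swap r/2=1375/36848: DF=(1 − 1375/36848·(0.974000+0.943000+0.905300))/(1+1375/36848) = 69/80 ≈ 0.862500
step 5 [2.5y] zero: DF = P = 1663/2000 ≈ 0.831500
step 6 [3y] swap r/2=1990/53173: DF=(1 − 1990/53173·(0.974000+0.943000+0.905300+0.862500+0.831500))/(1+1990/53173) = 801/1000 ≈ 0.801000
step 7 [3.5y] bond c/2=27/800: DF=(771839/800000 − 27/800·(0.974000+0.943000+0.905300+0.862500+0.831500+0.801000))/(1+27/800) = 7597/10000 ≈ 0.759700
step 8 [4y] swap r/2=257/6820: DF=(1 − 257/6820·(0.974000+0.943000+0.905300+0.862500+0.831500+0.801000+0.759700))/(1+257/6820) = 743/1000 ≈ 0.743000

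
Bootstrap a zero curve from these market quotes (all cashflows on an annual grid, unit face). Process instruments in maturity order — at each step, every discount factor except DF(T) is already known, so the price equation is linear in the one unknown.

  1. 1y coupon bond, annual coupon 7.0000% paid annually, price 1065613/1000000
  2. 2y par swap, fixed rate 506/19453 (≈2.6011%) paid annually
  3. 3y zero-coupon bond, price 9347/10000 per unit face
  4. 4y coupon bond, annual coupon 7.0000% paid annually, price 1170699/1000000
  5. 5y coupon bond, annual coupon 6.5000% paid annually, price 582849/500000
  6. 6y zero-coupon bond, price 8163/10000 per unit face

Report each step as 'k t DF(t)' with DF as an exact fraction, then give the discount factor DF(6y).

step 1 [1y] bond c/1=7/100: DF=(1065613/1000000 − 7/100·(0))/(1+7/100) = 9959/10000 ≈ 0.995900
step 2 [2y] swap r/1=506/19453: DF=(1 − 506/19453·(0.995900))/(1+506/19453) = 4747/5000 ≈ 0.949400
step 3 [3y] zero: DF = P = 9347/10000 ≈ 0.934700
step 4 [4y] bond c/1=7/100: DF=(1170699/1000000 − 7/100·(0.995900+0.949400+0.934700))/(1+7/100) = 9057/10000 ≈ 0.905700
step 5 [5y] bond c/1=13/200: DF=(582849/500000 − 13/200·(0.995900+0.949400+0.934700+0.905700))/(1+13/200) = 1727/2000 ≈ 0.863500
step 6 [6y] zero: DF = P = 8163/10000 ≈ 0.816300

1 1 9959/10000
2 2 4747/5000
3 3 9347/10000
4 4 9057/10000
5 5 1727/2000
6 6 8163/10000
DF(6y) = 8163/10000 ≈ 0.816300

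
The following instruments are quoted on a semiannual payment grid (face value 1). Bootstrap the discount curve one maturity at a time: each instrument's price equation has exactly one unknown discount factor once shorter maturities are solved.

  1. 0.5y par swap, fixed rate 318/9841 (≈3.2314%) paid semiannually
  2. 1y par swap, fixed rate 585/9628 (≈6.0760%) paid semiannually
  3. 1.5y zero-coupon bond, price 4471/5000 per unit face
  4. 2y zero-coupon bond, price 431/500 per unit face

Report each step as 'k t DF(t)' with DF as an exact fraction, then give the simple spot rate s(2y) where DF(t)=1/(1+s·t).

1 1/2 9841/10000
2 1 1883/2000
3 3/2 4471/5000
4 2 431/500
s(2y) = (1/(431/500) − 1)/(2) = 69/862 ≈ 8.0046%

step 1 [0.5y] swap r/2=159/9841: DF=(1 − 159/9841·(0))/(1+159/9841) = 9841/10000 ≈ 0.984100
step 2 [1y] swap r/2=585/19256: DF=(1 − 585/19256·(0.984100))/(1+585/19256) = 1883/2000 ≈ 0.941500
step 3 [1.5y] zero: DF = P = 4471/5000 ≈ 0.894200
step 4 [2y] zero: DF = P = 431/500 ≈ 0.862000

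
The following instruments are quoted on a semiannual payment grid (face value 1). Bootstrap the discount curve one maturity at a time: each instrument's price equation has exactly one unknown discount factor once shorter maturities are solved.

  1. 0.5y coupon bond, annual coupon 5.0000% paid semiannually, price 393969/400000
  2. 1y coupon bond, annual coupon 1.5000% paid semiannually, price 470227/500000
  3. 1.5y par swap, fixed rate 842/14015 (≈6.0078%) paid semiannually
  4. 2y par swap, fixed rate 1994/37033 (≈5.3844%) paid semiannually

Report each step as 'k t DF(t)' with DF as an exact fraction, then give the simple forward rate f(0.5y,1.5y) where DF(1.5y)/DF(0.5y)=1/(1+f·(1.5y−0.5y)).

1 1/2 9609/10000
2 1 9263/10000
3 3/2 4579/5000
4 2 9003/10000
f(0.5y,1.5y) = ((9609/10000)/(4579/5000) − 1)/(1) = 451/9158 ≈ 4.9247%

step 1 [0.5y] bond c/2=1/40: DF=(393969/400000 − 1/40·(0))/(1+1/40) = 9609/10000 ≈ 0.960900
step 2 [1y] bond c/2=3/400: DF=(470227/500000 − 3/400·(0.960900))/(1+3/400) = 9263/10000 ≈ 0.926300
step 3 [1.5y] swap r/2=421/14015: DF=(1 − 421/14015·(0.960900+0.926300))/(1+421/14015) = 4579/5000 ≈ 0.915800
step 4 [2y] swap r/2=997/37033: DF=(1 − 997/37033·(0.960900+0.926300+0.915800))/(1+997/37033) = 9003/10000 ≈ 0.900300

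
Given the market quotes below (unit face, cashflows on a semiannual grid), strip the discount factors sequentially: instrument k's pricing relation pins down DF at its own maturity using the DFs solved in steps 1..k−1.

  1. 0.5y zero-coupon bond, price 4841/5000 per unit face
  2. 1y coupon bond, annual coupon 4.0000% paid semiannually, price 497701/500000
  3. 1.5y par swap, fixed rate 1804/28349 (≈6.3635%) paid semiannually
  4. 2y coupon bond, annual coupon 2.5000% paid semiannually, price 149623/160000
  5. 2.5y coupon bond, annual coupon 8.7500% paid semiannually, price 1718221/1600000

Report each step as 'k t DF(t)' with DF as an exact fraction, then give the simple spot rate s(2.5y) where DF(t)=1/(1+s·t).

1 1/2 4841/5000
2 1 9569/10000
3 3/2 4549/5000
4 2 4443/5000
5 5/2 1091/1250
s(2.5y) = (1/(1091/1250) − 1)/(5/2) = 318/5455 ≈ 5.8295%

step 1 [0.5y] zero: DF = P = 4841/5000 ≈ 0.968200
step 2 [1y] bond c/2=1/50: DF=(497701/500000 − 1/50·(0.968200))/(1+1/50) = 9569/10000 ≈ 0.956900
step 3 [1.5y] swap r/2=902/28349: DF=(1 − 902/28349·(0.968200+0.956900))/(1+902/28349) = 4549/5000 ≈ 0.909800
step 4 [2y] bond c/2=1/80: DF=(149623/160000 − 1/80·(0.968200+0.956900+0.909800))/(1+1/80) = 4443/5000 ≈ 0.888600
step 5 [2.5y] bond c/2=7/160: DF=(1718221/1600000 − 7/160·(0.968200+0.956900+0.909800+0.888600))/(1+7/160) = 1091/1250 ≈ 0.872800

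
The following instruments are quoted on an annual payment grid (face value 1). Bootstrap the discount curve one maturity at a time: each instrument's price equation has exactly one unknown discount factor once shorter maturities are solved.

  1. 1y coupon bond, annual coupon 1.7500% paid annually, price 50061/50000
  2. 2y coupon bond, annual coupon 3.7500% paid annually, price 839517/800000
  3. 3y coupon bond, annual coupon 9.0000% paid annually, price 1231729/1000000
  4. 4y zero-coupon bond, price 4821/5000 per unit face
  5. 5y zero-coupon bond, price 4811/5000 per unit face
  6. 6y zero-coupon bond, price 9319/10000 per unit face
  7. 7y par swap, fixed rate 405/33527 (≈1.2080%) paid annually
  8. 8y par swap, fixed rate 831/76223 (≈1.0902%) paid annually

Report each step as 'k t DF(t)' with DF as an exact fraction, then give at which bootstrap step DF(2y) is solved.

1 1 123/125
2 2 9759/10000
3 3 4841/5000
4 4 4821/5000
5 5 4811/5000
6 6 9319/10000
7 7 919/1000
8 8 9169/10000
DF(2y) is solved at step 2

step 1 [1y] bond c/1=7/400: DF=(50061/50000 − 7/400·(0))/(1+7/400) = 123/125 ≈ 0.984000
step 2 [2y] bond c/1=3/80: DF=(839517/800000 − 3/80·(0.984000))/(1+3/80) = 9759/10000 ≈ 0.975900
step 3 [3y] bond c/1=9/100: DF=(1231729/1000000 − 9/100·(0.984000+0.975900))/(1+9/100) = 4841/5000 ≈ 0.968200
step 4 [4y] zero: DF = P = 4821/5000 ≈ 0.964200
step 5 [5y] zero: DF = P = 4811/5000 ≈ 0.962200
step 6 [6y] zero: DF = P = 9319/10000 ≈ 0.931900
step 7 [7y] swap r/1=405/33527: DF=(1 − 405/33527·(0.984000+0.975900+0.968200+0.964200+0.962200+0.931900))/(1+405/33527) = 919/1000 ≈ 0.919000
step 8 [8y] swap r/1=831/76223: DF=(1 − 831/76223·(0.984000+0.975900+0.968200+0.964200+0.962200+0.931900+0.919000))/(1+831/76223) = 9169/10000 ≈ 0.916900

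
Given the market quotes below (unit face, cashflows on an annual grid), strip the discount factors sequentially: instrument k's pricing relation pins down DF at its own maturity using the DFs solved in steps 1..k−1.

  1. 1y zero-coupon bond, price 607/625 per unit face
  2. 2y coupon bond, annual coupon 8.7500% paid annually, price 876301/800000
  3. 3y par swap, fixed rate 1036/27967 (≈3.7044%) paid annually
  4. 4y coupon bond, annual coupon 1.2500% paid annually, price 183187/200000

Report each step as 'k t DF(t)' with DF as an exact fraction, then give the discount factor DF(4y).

step 1 [1y] zero: DF = P = 607/625 ≈ 0.971200
step 2 [2y] bond c/1=7/80: DF=(876301/800000 − 7/80·(0.971200))/(1+7/80) = 9291/10000 ≈ 0.929100
step 3 [3y] swap r/1=1036/27967: DF=(1 − 1036/27967·(0.971200+0.929100))/(1+1036/27967) = 2241/2500 ≈ 0.896400
step 4 [4y] bond c/1=1/80: DF=(183187/200000 − 1/80·(0.971200+0.929100+0.896400))/(1+1/80) = 8701/10000 ≈ 0.870100

1 1 607/625
2 2 9291/10000
3 3 2241/2500
4 4 8701/10000
DF(4y) = 8701/10000 ≈ 0.870100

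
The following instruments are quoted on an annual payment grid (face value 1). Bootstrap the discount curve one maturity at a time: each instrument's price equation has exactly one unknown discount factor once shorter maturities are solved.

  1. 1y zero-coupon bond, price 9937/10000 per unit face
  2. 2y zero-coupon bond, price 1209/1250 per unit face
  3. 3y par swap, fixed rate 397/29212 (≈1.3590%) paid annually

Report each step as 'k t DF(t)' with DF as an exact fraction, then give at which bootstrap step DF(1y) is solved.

1 1 9937/10000
2 2 1209/1250
3 3 9603/10000
DF(1y) is solved at step 1

step 1 [1y] zero: DF = P = 9937/10000 ≈ 0.993700
step 2 [2y] zero: DF = P = 1209/1250 ≈ 0.967200
step 3 [3y] swap r/1=397/29212: DF=(1 − 397/29212·(0.993700+0.967200))/(1+397/29212) = 9603/10000 ≈ 0.960300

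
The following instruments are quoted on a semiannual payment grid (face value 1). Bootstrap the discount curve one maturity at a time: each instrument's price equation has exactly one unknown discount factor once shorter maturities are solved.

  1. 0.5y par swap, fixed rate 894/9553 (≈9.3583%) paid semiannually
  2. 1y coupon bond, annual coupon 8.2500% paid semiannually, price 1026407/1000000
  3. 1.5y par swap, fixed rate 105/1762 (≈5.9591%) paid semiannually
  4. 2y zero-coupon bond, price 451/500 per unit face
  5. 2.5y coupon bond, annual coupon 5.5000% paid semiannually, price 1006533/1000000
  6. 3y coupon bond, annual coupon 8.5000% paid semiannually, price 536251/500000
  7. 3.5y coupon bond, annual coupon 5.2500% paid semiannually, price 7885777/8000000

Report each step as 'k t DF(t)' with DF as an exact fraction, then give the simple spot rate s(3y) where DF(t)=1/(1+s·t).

step 1 [0.5y] swap r/2=447/9553: DF=(1 − 447/9553·(0))/(1+447/9553) = 9553/10000 ≈ 0.955300
step 2 [1y] bond c/2=33/800: DF=(1026407/1000000 − 33/800·(0.955300))/(1+33/800) = 9479/10000 ≈ 0.947900
step 3 [1.5y] swap r/2=105/3524: DF=(1 − 105/3524·(0.955300+0.947900))/(1+105/3524) = 229/250 ≈ 0.916000
step 4 [2y] zero: DF = P = 451/500 ≈ 0.902000
step 5 [2.5y] bond c/2=11/400: DF=(1006533/1000000 − 11/400·(0.955300+0.947900+0.916000+0.902000))/(1+11/400) = 22/25 ≈ 0.880000
step 6 [3y] bond c/2=17/400: DF=(536251/500000 − 17/400·(0.955300+0.947900+0.916000+0.902000+0.880000))/(1+17/400) = 2103/2500 ≈ 0.841200
step 7 [3.5y] bond c/2=21/800: DF=(7885777/8000000 − 21/800·(0.955300+0.947900+0.916000+0.902000+0.880000+0.841200))/(1+21/800) = 8213/10000 ≈ 0.821300

1 1/2 9553/10000
2 1 9479/10000
3 3/2 229/250
4 2 451/500
5 5/2 22/25
6 3 2103/2500
7 7/2 8213/10000
s(3y) = (1/(2103/2500) − 1)/(3) = 397/6309 ≈ 6.2926%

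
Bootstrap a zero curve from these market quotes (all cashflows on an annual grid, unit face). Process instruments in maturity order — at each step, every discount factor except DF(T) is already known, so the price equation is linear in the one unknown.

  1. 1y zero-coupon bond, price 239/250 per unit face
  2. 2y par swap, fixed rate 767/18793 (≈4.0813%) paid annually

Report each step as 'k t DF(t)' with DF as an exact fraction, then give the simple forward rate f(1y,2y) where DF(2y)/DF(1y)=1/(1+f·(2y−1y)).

step 1 [1y] zero: DF = P = 239/250 ≈ 0.956000
step 2 [2y] swap r/1=767/18793: DF=(1 − 767/18793·(0.956000))/(1+767/18793) = 9233/10000 ≈ 0.923300

1 1 239/250
2 2 9233/10000
f(1y,2y) = ((239/250)/(9233/10000) − 1)/(1) = 327/9233 ≈ 3.5416%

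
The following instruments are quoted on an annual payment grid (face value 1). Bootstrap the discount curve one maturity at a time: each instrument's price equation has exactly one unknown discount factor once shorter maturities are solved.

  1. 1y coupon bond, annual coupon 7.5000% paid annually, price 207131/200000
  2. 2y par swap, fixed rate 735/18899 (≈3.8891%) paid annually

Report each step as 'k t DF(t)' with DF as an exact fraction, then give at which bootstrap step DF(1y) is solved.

step 1 [1y] bond c/1=3/40: DF=(207131/200000 − 3/40·(0))/(1+3/40) = 4817/5000 ≈ 0.963400
step 2 [2y] swap r/1=735/18899: DF=(1 − 735/18899·(0.963400))/(1+735/18899) = 1853/2000 ≈ 0.926500

1 1 4817/5000
2 2 1853/2000
DF(1y) is solved at step 1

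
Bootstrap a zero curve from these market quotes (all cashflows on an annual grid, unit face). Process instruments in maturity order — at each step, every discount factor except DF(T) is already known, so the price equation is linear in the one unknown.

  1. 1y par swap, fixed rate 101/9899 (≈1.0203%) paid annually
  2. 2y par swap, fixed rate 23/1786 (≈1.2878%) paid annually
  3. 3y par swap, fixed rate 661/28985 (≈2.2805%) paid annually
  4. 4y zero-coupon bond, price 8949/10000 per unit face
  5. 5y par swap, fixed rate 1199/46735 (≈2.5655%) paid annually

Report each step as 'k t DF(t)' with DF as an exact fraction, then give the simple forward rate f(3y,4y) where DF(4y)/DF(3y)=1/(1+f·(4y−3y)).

1 1 9899/10000
2 2 9747/10000
3 3 9339/10000
4 4 8949/10000
5 5 8801/10000
f(3y,4y) = ((9339/10000)/(8949/10000) − 1)/(1) = 130/2983 ≈ 4.3580%

step 1 [1y] swap r/1=101/9899: DF=(1 − 101/9899·(0))/(1+101/9899) = 9899/10000 ≈ 0.989900
step 2 [2y] swap r/1=23/1786: DF=(1 − 23/1786·(0.989900))/(1+23/1786) = 9747/10000 ≈ 0.974700
step 3 [3y] swap r/1=661/28985: DF=(1 − 661/28985·(0.989900+0.974700))/(1+661/28985) = 9339/10000 ≈ 0.933900
step 4 [4y] zero: DF = P = 8949/10000 ≈ 0.894900
step 5 [5y] swap r/1=1199/46735: DF=(1 − 1199/46735·(0.989900+0.974700+0.933900+0.894900))/(1+1199/46735) = 8801/10000 ≈ 0.880100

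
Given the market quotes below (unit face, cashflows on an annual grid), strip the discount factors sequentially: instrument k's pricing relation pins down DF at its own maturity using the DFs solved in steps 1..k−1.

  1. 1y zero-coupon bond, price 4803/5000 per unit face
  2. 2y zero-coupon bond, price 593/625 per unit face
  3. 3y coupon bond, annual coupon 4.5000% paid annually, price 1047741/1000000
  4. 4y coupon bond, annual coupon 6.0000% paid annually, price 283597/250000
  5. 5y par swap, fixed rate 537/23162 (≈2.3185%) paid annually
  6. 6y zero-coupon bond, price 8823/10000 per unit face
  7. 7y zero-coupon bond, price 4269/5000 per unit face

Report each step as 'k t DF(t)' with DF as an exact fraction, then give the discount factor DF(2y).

step 1 [1y] zero: DF = P = 4803/5000 ≈ 0.960600
step 2 [2y] zero: DF = P = 593/625 ≈ 0.948800
step 3 [3y] bond c/1=9/200: DF=(1047741/1000000 − 9/200·(0.960600+0.948800))/(1+9/200) = 2301/2500 ≈ 0.920400
step 4 [4y] bond c/1=3/50: DF=(283597/250000 − 3/50·(0.960600+0.948800+0.920400))/(1+3/50) = 91/100 ≈ 0.910000
step 5 [5y] swap r/1=537/23162: DF=(1 − 537/23162·(0.960600+0.948800+0.920400+0.910000))/(1+537/23162) = 4463/5000 ≈ 0.892600
step 6 [6y] zero: DF = P = 8823/10000 ≈ 0.882300
step 7 [7y] zero: DF = P = 4269/5000 ≈ 0.853800

1 1 4803/5000
2 2 593/625
3 3 2301/2500
4 4 91/100
5 5 4463/5000
6 6 8823/10000
7 7 4269/5000
DF(2y) = 593/625 ≈ 0.948800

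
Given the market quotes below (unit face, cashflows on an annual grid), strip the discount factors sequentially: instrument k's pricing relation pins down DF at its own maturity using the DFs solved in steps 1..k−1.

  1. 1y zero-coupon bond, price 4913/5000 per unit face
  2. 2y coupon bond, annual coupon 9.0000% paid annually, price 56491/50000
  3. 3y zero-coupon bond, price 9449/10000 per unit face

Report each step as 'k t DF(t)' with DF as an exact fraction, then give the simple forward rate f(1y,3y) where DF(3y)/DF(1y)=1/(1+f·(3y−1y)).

step 1 [1y] zero: DF = P = 4913/5000 ≈ 0.982600
step 2 [2y] bond c/1=9/100: DF=(56491/50000 − 9/100·(0.982600))/(1+9/100) = 4777/5000 ≈ 0.955400
step 3 [3y] zero: DF = P = 9449/10000 ≈ 0.944900

1 1 4913/5000
2 2 4777/5000
3 3 9449/10000
f(1y,3y) = ((4913/5000)/(9449/10000) − 1)/(2) = 377/18898 ≈ 1.9949%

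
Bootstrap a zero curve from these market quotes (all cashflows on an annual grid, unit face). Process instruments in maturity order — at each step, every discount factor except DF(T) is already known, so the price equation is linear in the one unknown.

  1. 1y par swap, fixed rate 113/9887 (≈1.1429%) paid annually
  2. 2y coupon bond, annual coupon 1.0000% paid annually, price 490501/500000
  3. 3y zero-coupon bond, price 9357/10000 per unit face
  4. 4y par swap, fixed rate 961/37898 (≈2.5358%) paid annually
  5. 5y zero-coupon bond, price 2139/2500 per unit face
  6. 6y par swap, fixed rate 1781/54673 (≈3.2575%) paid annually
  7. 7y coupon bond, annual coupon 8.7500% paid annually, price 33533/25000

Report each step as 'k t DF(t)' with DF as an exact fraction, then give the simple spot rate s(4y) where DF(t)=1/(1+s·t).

step 1 [1y] swap r/1=113/9887: DF=(1 − 113/9887·(0))/(1+113/9887) = 9887/10000 ≈ 0.988700
step 2 [2y] bond c/1=1/100: DF=(490501/500000 − 1/100·(0.988700))/(1+1/100) = 1923/2000 ≈ 0.961500
step 3 [3y] zero: DF = P = 9357/10000 ≈ 0.935700
step 4 [4y] swap r/1=961/37898: DF=(1 − 961/37898·(0.988700+0.961500+0.935700))/(1+961/37898) = 9039/10000 ≈ 0.903900
step 5 [5y] zero: DF = P = 2139/2500 ≈ 0.855600
step 6 [6y] swap r/1=1781/54673: DF=(1 − 1781/54673·(0.988700+0.961500+0.935700+0.903900+0.855600))/(1+1781/54673) = 8219/10000 ≈ 0.821900
step 7 [7y] bond c/1=7/80: DF=(33533/25000 − 7/80·(0.988700+0.961500+0.935700+0.903900+0.855600+0.821900))/(1+7/80) = 1587/2000 ≈ 0.793500

1 1 9887/10000
2 2 1923/2000
3 3 9357/10000
4 4 9039/10000
5 5 2139/2500
6 6 8219/10000
7 7 1587/2000
s(4y) = (1/(9039/10000) − 1)/(4) = 961/36156 ≈ 2.6579%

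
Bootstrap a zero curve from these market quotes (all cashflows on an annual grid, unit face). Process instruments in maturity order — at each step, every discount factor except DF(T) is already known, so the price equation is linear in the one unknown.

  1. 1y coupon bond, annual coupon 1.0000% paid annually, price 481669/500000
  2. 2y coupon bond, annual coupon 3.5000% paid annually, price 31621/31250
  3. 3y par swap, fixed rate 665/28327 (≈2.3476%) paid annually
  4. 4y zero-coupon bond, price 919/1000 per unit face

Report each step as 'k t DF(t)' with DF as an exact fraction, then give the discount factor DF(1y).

1 1 4769/5000
2 2 4727/5000
3 3 1867/2000
4 4 919/1000
DF(1y) = 4769/5000 ≈ 0.953800

step 1 [1y] bond c/1=1/100: DF=(481669/500000 − 1/100·(0))/(1+1/100) = 4769/5000 ≈ 0.953800
step 2 [2y] bond c/1=7/200: DF=(31621/31250 − 7/200·(0.953800))/(1+7/200) = 4727/5000 ≈ 0.945400
step 3 [3y] swap r/1=665/28327: DF=(1 − 665/28327·(0.953800+0.945400))/(1+665/28327) = 1867/2000 ≈ 0.933500
step 4 [4y] zero: DF = P = 919/1000 ≈ 0.919000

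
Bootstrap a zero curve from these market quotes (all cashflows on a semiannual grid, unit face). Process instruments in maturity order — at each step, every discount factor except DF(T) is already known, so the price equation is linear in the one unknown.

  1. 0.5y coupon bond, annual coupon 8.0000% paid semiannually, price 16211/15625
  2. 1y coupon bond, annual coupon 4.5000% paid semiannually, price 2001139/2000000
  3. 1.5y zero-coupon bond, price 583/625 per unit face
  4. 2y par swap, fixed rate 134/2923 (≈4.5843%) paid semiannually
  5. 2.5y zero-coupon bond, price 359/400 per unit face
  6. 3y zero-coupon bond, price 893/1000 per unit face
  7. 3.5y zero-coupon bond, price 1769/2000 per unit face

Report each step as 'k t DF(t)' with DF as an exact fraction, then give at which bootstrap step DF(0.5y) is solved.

step 1 [0.5y] bond c/2=1/25: DF=(16211/15625 − 1/25·(0))/(1+1/25) = 1247/1250 ≈ 0.997600
step 2 [1y] bond c/2=9/400: DF=(2001139/2000000 − 9/400·(0.997600))/(1+9/400) = 4783/5000 ≈ 0.956600
step 3 [1.5y] zero: DF = P = 583/625 ≈ 0.932800
step 4 [2y] swap r/2=67/2923: DF=(1 − 67/2923·(0.997600+0.956600+0.932800))/(1+67/2923) = 9129/10000 ≈ 0.912900
step 5 [2.5y] zero: DF = P = 359/400 ≈ 0.897500
step 6 [3y] zero: DF = P = 893/1000 ≈ 0.893000
step 7 [3.5y] zero: DF = P = 1769/2000 ≈ 0.884500

1 1/2 1247/1250
2 1 4783/5000
3 3/2 583/625
4 2 9129/10000
5 5/2 359/400
6 3 893/1000
7 7/2 1769/2000
DF(0.5y) is solved at step 1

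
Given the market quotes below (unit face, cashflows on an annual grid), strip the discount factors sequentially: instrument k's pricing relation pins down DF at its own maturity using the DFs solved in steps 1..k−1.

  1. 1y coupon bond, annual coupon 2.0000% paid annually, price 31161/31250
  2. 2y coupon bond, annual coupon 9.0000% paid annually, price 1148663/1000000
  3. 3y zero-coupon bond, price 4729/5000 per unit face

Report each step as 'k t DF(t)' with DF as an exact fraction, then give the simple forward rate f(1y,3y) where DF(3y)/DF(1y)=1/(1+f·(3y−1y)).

step 1 [1y] bond c/1=1/50: DF=(31161/31250 − 1/50·(0))/(1+1/50) = 611/625 ≈ 0.977600
step 2 [2y] bond c/1=9/100: DF=(1148663/1000000 − 9/100·(0.977600))/(1+9/100) = 9731/10000 ≈ 0.973100
step 3 [3y] zero: DF = P = 4729/5000 ≈ 0.945800

1 1 611/625
2 2 9731/10000
3 3 4729/5000
f(1y,3y) = ((611/625)/(4729/5000) − 1)/(2) = 159/9458 ≈ 1.6811%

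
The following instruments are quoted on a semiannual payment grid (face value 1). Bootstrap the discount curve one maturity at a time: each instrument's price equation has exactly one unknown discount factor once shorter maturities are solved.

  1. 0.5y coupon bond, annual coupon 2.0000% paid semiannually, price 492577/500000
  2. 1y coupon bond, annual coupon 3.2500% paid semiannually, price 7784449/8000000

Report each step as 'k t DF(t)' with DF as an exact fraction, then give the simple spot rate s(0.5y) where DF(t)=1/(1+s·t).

step 1 [0.5y] bond c/2=1/100: DF=(492577/500000 − 1/100·(0))/(1+1/100) = 4877/5000 ≈ 0.975400
step 2 [1y] bond c/2=13/800: DF=(7784449/8000000 − 13/800·(0.975400))/(1+13/800) = 9419/10000 ≈ 0.941900

1 1/2 4877/5000
2 1 9419/10000
s(0.5y) = (1/(4877/5000) − 1)/(1/2) = 246/4877 ≈ 5.0441%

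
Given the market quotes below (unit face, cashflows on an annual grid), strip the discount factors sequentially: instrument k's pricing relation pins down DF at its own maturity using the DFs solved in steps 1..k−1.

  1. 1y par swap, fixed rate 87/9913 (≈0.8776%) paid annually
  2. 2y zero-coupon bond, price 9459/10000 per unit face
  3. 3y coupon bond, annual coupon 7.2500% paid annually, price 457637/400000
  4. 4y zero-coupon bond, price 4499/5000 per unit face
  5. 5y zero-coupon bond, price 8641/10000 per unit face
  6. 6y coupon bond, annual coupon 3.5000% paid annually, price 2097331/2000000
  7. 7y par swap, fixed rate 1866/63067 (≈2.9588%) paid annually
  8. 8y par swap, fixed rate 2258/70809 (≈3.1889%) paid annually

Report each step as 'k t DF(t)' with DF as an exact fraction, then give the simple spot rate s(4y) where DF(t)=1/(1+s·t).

1 1 9913/10000
2 2 9459/10000
3 3 4679/5000
4 4 4499/5000
5 5 8641/10000
6 6 2141/2500
7 7 4067/5000
8 8 3871/5000
s(4y) = (1/(4499/5000) − 1)/(4) = 501/17996 ≈ 2.7840%

step 1 [1y] swap r/1=87/9913: DF=(1 − 87/9913·(0))/(1+87/9913) = 9913/10000 ≈ 0.991300
step 2 [2y] zero: DF = P = 9459/10000 ≈ 0.945900
step 3 [3y] bond c/1=29/400: DF=(457637/400000 − 29/400·(0.991300+0.945900))/(1+29/400) = 4679/5000 ≈ 0.935800
step 4 [4y] zero: DF = P = 4499/5000 ≈ 0.899800
step 5 [5y] zero: DF = P = 8641/10000 ≈ 0.864100
step 6 [6y] bond c/1=7/200: DF=(2097331/2000000 − 7/200·(0.991300+0.945900+0.935800+0.899800+0.864100))/(1+7/200) = 2141/2500 ≈ 0.856400
step 7 [7y] swap r/1=1866/63067: DF=(1 − 1866/63067·(0.991300+0.945900+0.935800+0.899800+0.864100+0.856400))/(1+1866/63067) = 4067/5000 ≈ 0.813400
step 8 [8y] swap r/1=2258/70809: DF=(1 − 2258/70809·(0.991300+0.945900+0.935800+0.899800+0.864100+0.856400+0.813400))/(1+2258/70809) = 3871/5000 ≈ 0.774200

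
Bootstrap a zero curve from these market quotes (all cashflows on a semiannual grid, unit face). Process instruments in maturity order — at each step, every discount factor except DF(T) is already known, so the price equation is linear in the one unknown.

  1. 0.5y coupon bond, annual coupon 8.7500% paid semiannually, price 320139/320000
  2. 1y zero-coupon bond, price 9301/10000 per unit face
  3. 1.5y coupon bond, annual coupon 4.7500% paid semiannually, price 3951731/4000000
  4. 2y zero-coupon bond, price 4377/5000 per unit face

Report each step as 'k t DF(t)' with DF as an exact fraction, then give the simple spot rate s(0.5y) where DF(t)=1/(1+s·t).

step 1 [0.5y] bond c/2=7/160: DF=(320139/320000 − 7/160·(0))/(1+7/160) = 1917/2000 ≈ 0.958500
step 2 [1y] zero: DF = P = 9301/10000 ≈ 0.930100
step 3 [1.5y] bond c/2=19/800: DF=(3951731/4000000 − 19/800·(0.958500+0.930100))/(1+19/800) = 2303/2500 ≈ 0.921200
step 4 [2y] zero: DF = P = 4377/5000 ≈ 0.875400

1 1/2 1917/2000
2 1 9301/10000
3 3/2 2303/2500
4 2 4377/5000
s(0.5y) = (1/(1917/2000) − 1)/(1/2) = 166/1917 ≈ 8.6594%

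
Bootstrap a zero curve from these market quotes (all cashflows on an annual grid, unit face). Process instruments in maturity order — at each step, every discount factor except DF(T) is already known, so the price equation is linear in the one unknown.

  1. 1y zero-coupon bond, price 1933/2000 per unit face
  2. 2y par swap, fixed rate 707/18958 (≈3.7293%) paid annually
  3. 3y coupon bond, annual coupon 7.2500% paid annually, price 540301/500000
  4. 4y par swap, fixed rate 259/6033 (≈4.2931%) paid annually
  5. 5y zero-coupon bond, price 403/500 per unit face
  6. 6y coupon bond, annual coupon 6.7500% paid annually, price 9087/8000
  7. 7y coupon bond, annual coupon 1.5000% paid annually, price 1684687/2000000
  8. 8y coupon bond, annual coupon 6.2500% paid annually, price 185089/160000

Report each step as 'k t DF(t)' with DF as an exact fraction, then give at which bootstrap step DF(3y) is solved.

step 1 [1y] zero: DF = P = 1933/2000 ≈ 0.966500
step 2 [2y] swap r/1=707/18958: DF=(1 − 707/18958·(0.966500))/(1+707/18958) = 9293/10000 ≈ 0.929300
step 3 [3y] bond c/1=29/400: DF=(540301/500000 − 29/400·(0.966500+0.929300))/(1+29/400) = 4397/5000 ≈ 0.879400
step 4 [4y] swap r/1=259/6033: DF=(1 − 259/6033·(0.966500+0.929300+0.879400))/(1+259/6033) = 4223/5000 ≈ 0.844600
step 5 [5y] zero: DF = P = 403/500 ≈ 0.806000
step 6 [6y] bond c/1=27/400: DF=(9087/8000 − 27/400·(0.966500+0.929300+0.879400+0.844600+0.806000))/(1+27/400) = 3921/5000 ≈ 0.784200
step 7 [7y] bond c/1=3/200: DF=(1684687/2000000 − 3/200·(0.966500+0.929300+0.879400+0.844600+0.806000+0.784200))/(1+3/200) = 7529/10000 ≈ 0.752900
step 8 [8y] bond c/1=1/16: DF=(185089/160000 − 1/16·(0.966500+0.929300+0.879400+0.844600+0.806000+0.784200+0.752900))/(1+1/16) = 369/500 ≈ 0.738000

1 1 1933/2000
2 2 9293/10000
3 3 4397/5000
4 4 4223/5000
5 5 403/500
6 6 3921/5000
7 7 7529/10000
8 8 369/500
DF(3y) is solved at step 3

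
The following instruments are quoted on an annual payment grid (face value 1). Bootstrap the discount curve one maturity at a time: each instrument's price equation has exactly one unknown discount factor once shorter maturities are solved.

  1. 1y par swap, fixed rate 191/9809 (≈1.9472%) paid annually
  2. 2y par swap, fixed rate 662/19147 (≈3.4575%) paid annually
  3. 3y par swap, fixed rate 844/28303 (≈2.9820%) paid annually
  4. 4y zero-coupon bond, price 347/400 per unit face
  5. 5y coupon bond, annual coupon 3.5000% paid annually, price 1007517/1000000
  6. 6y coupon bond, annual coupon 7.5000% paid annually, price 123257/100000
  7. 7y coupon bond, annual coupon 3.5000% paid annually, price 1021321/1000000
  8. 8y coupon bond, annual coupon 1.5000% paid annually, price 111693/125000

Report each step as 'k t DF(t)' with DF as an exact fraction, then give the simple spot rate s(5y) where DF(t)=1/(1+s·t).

step 1 [1y] swap r/1=191/9809: DF=(1 − 191/9809·(0))/(1+191/9809) = 9809/10000 ≈ 0.980900
step 2 [2y] swap r/1=662/19147: DF=(1 − 662/19147·(0.980900))/(1+662/19147) = 4669/5000 ≈ 0.933800
step 3 [3y] swap r/1=844/28303: DF=(1 − 844/28303·(0.980900+0.933800))/(1+844/28303) = 2289/2500 ≈ 0.915600
step 4 [4y] zero: DF = P = 347/400 ≈ 0.867500
step 5 [5y] bond c/1=7/200: DF=(1007517/1000000 − 7/200·(0.980900+0.933800+0.915600+0.867500))/(1+7/200) = 2121/2500 ≈ 0.848400
step 6 [6y] bond c/1=3/40: DF=(123257/100000 − 3/40·(0.980900+0.933800+0.915600+0.867500+0.848400))/(1+3/40) = 4147/5000 ≈ 0.829400
step 7 [7y] bond c/1=7/200: DF=(1021321/1000000 − 7/200·(0.980900+0.933800+0.915600+0.867500+0.848400+0.829400))/(1+7/200) = 161/200 ≈ 0.805000
step 8 [8y] bond c/1=3/200: DF=(111693/125000 − 3/200·(0.980900+0.933800+0.915600+0.867500+0.848400+0.829400+0.805000))/(1+3/200) = 789/1000 ≈ 0.789000

1 1 9809/10000
2 2 4669/5000
3 3 2289/2500
4 4 347/400
5 5 2121/2500
6 6 4147/5000
7 7 161/200
8 8 789/1000
s(5y) = (1/(2121/2500) − 1)/(5) = 379/10605 ≈ 3.5738%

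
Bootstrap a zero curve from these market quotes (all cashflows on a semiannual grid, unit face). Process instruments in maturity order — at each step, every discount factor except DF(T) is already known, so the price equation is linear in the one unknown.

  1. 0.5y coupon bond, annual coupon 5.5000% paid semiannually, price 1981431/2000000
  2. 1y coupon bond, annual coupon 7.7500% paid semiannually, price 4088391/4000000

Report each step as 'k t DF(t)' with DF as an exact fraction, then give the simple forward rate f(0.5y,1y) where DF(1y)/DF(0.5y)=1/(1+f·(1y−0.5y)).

1 1/2 4821/5000
2 1 237/250
f(0.5y,1y) = ((4821/5000)/(237/250) − 1)/(1/2) = 27/790 ≈ 3.4177%

step 1 [0.5y] bond c/2=11/400: DF=(1981431/2000000 − 11/400·(0))/(1+11/400) = 4821/5000 ≈ 0.964200
step 2 [1y] bond c/2=31/800: DF=(4088391/4000000 − 31/800·(0.964200))/(1+31/800) = 237/250 ≈ 0.948000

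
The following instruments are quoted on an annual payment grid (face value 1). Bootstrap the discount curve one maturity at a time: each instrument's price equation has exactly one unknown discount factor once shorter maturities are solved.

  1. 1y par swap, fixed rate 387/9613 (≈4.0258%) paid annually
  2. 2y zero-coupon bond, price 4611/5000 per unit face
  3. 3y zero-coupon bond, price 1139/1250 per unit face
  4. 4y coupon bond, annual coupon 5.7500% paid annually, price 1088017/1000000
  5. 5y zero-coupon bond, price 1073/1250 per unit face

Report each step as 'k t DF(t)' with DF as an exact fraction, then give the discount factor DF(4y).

1 1 9613/10000
2 2 4611/5000
3 3 1139/1250
4 4 8769/10000
5 5 1073/1250
DF(4y) = 8769/10000 ≈ 0.876900

step 1 [1y] swap r/1=387/9613: DF=(1 − 387/9613·(0))/(1+387/9613) = 9613/10000 ≈ 0.961300
step 2 [2y] zero: DF = P = 4611/5000 ≈ 0.922200
step 3 [3y] zero: DF = P = 1139/1250 ≈ 0.911200
step 4 [4y] bond c/1=23/400: DF=(1088017/1000000 − 23/400·(0.961300+0.922200+0.911200))/(1+23/400) = 8769/10000 ≈ 0.876900
step 5 [5y] zero: DF = P = 1073/1250 ≈ 0.858400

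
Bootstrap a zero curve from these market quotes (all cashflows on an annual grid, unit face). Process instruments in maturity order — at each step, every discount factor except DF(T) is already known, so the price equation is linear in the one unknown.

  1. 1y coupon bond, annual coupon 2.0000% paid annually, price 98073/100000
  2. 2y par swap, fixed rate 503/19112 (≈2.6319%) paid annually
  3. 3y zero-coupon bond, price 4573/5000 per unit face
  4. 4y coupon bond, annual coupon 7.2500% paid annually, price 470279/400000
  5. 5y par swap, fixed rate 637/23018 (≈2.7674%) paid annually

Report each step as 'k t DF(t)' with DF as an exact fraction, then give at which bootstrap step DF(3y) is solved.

1 1 1923/2000
2 2 9497/10000
3 3 4573/5000
4 4 2263/2500
5 5 4363/5000
DF(3y) is solved at step 3

step 1 [1y] bond c/1=1/50: DF=(98073/100000 − 1/50·(0))/(1+1/50) = 1923/2000 ≈ 0.961500
step 2 [2y] swap r/1=503/19112: DF=(1 − 503/19112·(0.961500))/(1+503/19112) = 9497/10000 ≈ 0.949700
step 3 [3y] zero: DF = P = 4573/5000 ≈ 0.914600
step 4 [4y] bond c/1=29/400: DF=(470279/400000 − 29/400·(0.961500+0.949700+0.914600))/(1+29/400) = 2263/2500 ≈ 0.905200
step 5 [5y] swap r/1=637/23018: DF=(1 − 637/23018·(0.961500+0.949700+0.914600+0.905200))/(1+637/23018) = 4363/5000 ≈ 0.872600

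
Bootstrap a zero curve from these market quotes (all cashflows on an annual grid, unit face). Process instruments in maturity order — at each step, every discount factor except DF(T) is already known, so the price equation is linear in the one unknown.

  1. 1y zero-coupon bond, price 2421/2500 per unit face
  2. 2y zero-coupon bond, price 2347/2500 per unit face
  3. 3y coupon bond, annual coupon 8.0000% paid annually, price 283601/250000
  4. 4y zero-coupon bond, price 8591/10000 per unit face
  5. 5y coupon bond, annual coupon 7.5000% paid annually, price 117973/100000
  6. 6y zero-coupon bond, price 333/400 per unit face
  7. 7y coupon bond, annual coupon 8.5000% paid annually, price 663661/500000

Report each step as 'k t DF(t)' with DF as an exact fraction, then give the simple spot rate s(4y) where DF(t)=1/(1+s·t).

1 1 2421/2500
2 2 2347/2500
3 3 9091/10000
4 4 8591/10000
5 5 841/1000
6 6 333/400
7 7 8043/10000
s(4y) = (1/(8591/10000) − 1)/(4) = 1409/34364 ≈ 4.1002%

step 1 [1y] zero: DF = P = 2421/2500 ≈ 0.968400
step 2 [2y] zero: DF = P = 2347/2500 ≈ 0.938800
step 3 [3y] bond c/1=2/25: DF=(283601/250000 − 2/25·(0.968400+0.938800))/(1+2/25) = 9091/10000 ≈ 0.909100
step 4 [4y] zero: DF = P = 8591/10000 ≈ 0.859100
step 5 [5y] bond c/1=3/40: DF=(117973/100000 − 3/40·(0.968400+0.938800+0.909100+0.859100))/(1+3/40) = 841/1000 ≈ 0.841000
step 6 [6y] zero: DF = P = 333/400 ≈ 0.832500
step 7 [7y] bond c/1=17/200: DF=(663661/500000 − 17/200·(0.968400+0.938800+0.909100+0.859100+0.841000+0.832500))/(1+17/200) = 8043/10000 ≈ 0.804300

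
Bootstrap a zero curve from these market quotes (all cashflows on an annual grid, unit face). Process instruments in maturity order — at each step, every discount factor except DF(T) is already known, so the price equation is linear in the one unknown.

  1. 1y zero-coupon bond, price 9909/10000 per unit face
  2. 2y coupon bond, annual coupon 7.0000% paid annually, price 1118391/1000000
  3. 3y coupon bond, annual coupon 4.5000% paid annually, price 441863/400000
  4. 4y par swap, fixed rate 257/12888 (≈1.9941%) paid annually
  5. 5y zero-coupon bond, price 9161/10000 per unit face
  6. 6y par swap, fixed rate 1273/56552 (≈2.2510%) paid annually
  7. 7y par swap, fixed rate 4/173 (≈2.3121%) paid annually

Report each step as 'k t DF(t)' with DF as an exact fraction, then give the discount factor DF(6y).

step 1 [1y] zero: DF = P = 9909/10000 ≈ 0.990900
step 2 [2y] bond c/1=7/100: DF=(1118391/1000000 − 7/100·(0.990900))/(1+7/100) = 2451/2500 ≈ 0.980400
step 3 [3y] bond c/1=9/200: DF=(441863/400000 − 9/200·(0.990900+0.980400))/(1+9/200) = 4861/5000 ≈ 0.972200
step 4 [4y] swap r/1=257/12888: DF=(1 − 257/12888·(0.990900+0.980400+0.972200))/(1+257/12888) = 9229/10000 ≈ 0.922900
step 5 [5y] zero: DF = P = 9161/10000 ≈ 0.916100
step 6 [6y] swap r/1=1273/56552: DF=(1 − 1273/56552·(0.990900+0.980400+0.972200+0.922900+0.916100))/(1+1273/56552) = 8727/10000 ≈ 0.872700
step 7 [7y] swap r/1=4/173: DF=(1 − 4/173·(0.990900+0.980400+0.972200+0.922900+0.916100+0.872700))/(1+4/173) = 531/625 ≈ 0.849600

1 1 9909/10000
2 2 2451/2500
3 3 4861/5000
4 4 9229/10000
5 5 9161/10000
6 6 8727/10000
7 7 531/625
DF(6y) = 8727/10000 ≈ 0.872700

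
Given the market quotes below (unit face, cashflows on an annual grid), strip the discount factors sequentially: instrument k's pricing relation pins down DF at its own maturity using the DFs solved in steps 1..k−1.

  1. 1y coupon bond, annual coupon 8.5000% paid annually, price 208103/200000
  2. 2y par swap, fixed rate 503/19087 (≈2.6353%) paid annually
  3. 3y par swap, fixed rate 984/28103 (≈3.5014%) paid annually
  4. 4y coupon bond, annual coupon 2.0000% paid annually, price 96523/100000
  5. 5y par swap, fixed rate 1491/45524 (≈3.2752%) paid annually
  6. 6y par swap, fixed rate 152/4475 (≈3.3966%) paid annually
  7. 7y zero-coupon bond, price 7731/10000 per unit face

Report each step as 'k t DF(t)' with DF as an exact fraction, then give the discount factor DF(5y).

step 1 [1y] bond c/1=17/200: DF=(208103/200000 − 17/200·(0))/(1+17/200) = 959/1000 ≈ 0.959000
step 2 [2y] swap r/1=503/19087: DF=(1 − 503/19087·(0.959000))/(1+503/19087) = 9497/10000 ≈ 0.949700
step 3 [3y] swap r/1=984/28103: DF=(1 − 984/28103·(0.959000+0.949700))/(1+984/28103) = 1127/1250 ≈ 0.901600
step 4 [4y] bond c/1=1/50: DF=(96523/100000 − 1/50·(0.959000+0.949700+0.901600))/(1+1/50) = 557/625 ≈ 0.891200
step 5 [5y] swap r/1=1491/45524: DF=(1 − 1491/45524·(0.959000+0.949700+0.901600+0.891200))/(1+1491/45524) = 8509/10000 ≈ 0.850900
step 6 [6y] swap r/1=152/4475: DF=(1 − 152/4475·(0.959000+0.949700+0.901600+0.891200+0.850900))/(1+152/4475) = 511/625 ≈ 0.817600
step 7 [7y] zero: DF = P = 7731/10000 ≈ 0.773100

1 1 959/1000
2 2 9497/10000
3 3 1127/1250
4 4 557/625
5 5 8509/10000
6 6 511/625
7 7 7731/10000
DF(5y) = 8509/10000 ≈ 0.850900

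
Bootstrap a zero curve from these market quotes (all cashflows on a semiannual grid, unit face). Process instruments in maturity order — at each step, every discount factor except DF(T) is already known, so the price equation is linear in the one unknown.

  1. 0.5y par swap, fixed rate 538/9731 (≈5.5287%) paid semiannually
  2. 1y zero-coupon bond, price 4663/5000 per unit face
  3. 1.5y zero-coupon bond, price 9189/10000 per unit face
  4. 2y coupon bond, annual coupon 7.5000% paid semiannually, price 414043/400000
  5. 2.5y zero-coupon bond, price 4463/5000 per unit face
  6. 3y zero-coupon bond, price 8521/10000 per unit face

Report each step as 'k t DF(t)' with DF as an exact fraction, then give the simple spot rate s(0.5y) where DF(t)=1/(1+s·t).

step 1 [0.5y] swap r/2=269/9731: DF=(1 − 269/9731·(0))/(1+269/9731) = 9731/10000 ≈ 0.973100
step 2 [1y] zero: DF = P = 4663/5000 ≈ 0.932600
step 3 [1.5y] zero: DF = P = 9189/10000 ≈ 0.918900
step 4 [2y] bond c/2=3/80: DF=(414043/400000 − 3/80·(0.973100+0.932600+0.918900))/(1+3/80) = 2239/2500 ≈ 0.895600
step 5 [2.5y] zero: DF = P = 4463/5000 ≈ 0.892600
step 6 [3y] zero: DF = P = 8521/10000 ≈ 0.852100

1 1/2 9731/10000
2 1 4663/5000
3 3/2 9189/10000
4 2 2239/2500
5 5/2 4463/5000
6 3 8521/10000
s(0.5y) = (1/(9731/10000) − 1)/(1/2) = 538/9731 ≈ 5.5287%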